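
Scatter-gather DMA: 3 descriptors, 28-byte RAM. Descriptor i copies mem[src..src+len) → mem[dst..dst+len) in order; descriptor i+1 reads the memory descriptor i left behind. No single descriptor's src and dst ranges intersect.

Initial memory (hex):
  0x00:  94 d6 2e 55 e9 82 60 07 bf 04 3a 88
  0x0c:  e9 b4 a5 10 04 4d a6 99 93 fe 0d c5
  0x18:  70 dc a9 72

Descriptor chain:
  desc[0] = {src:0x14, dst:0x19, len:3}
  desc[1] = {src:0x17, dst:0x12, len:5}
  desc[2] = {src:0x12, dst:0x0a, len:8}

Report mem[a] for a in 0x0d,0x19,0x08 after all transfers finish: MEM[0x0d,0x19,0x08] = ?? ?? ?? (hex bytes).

#0 dst[0x19+3] := {0x93,0xfe,0x0d}
#1 dst[0x12+5] := {0xc5,0x70,0x93,0xfe,0x0d}
#2 dst[0x0a+8] := {0xc5,0x70,0x93,0xfe,0x0d,0xc5,0x70,0x93}
query mem[0x0d]=0xfe, mem[0x19]=0x93, mem[0x08]=0xbf

MEM[0x0d,0x19,0x08] = fe 93 bf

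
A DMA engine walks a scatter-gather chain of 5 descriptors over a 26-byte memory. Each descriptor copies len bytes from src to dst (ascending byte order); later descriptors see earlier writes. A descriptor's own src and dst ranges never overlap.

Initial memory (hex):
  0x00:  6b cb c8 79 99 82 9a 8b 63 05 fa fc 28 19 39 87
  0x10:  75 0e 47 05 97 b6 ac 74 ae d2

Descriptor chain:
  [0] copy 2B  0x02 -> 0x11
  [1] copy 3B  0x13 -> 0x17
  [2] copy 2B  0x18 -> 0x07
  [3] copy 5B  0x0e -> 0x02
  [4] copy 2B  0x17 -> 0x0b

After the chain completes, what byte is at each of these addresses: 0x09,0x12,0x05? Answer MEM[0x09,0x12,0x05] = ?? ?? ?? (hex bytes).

D0: mem[0x11..0x12] <- [c8 79]
D1: mem[0x17..0x19] <- [05 97 b6]
D2: mem[0x07..0x08] <- [97 b6]
D3: mem[0x02..0x06] <- [39 87 75 c8 79]
D4: mem[0x0b..0x0c] <- [05 97]
query mem[0x09]=0x05, mem[0x12]=0x79, mem[0x05]=0xc8

MEM[0x09,0x12,0x05] = 05 79 c8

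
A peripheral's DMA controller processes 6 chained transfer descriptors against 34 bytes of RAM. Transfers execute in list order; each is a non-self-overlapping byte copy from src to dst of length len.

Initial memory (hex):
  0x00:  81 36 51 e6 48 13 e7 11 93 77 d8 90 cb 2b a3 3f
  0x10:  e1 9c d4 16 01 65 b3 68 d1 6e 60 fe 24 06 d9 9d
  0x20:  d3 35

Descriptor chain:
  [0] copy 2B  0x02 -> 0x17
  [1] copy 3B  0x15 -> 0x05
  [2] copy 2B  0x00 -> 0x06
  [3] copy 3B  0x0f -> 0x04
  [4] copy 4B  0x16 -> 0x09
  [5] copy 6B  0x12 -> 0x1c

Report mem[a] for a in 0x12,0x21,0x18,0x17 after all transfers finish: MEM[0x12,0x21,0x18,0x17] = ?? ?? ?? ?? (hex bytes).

D0: mem[0x17..0x18] <- [51 e6]
D1: mem[0x05..0x07] <- [65 b3 51]
D2: mem[0x06..0x07] <- [81 36]
D3: mem[0x04..0x06] <- [3f e1 9c]
D4: mem[0x09..0x0c] <- [b3 51 e6 6e]
D5: mem[0x1c..0x21] <- [d4 16 01 65 b3 51]
query mem[0x12]=0xd4, mem[0x21]=0x51, mem[0x18]=0xe6, mem[0x17]=0x51

MEM[0x12,0x21,0x18,0x17] = d4 51 e6 51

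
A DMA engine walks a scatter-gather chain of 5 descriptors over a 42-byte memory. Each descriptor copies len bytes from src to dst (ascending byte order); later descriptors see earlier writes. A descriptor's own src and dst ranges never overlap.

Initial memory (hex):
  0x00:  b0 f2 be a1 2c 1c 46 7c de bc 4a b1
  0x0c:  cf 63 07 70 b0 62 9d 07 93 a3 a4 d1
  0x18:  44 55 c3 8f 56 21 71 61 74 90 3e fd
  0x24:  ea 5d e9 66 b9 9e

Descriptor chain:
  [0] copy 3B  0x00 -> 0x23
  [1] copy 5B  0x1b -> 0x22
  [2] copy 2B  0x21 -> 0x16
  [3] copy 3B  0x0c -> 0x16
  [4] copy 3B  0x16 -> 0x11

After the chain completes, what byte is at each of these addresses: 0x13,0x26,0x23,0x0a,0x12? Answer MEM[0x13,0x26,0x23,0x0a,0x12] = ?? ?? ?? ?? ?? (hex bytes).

#0 dst[0x23+3] := {0xb0,0xf2,0xbe}
#1 dst[0x22+5] := {0x8f,0x56,0x21,0x71,0x61}
#2 dst[0x16+2] := {0x90,0x8f}
#3 dst[0x16+3] := {0xcf,0x63,0x07}
#4 dst[0x11+3] := {0xcf,0x63,0x07}
query mem[0x13]=0x07, mem[0x26]=0x61, mem[0x23]=0x56, mem[0x0a]=0x4a, mem[0x12]=0x63

MEM[0x13,0x26,0x23,0x0a,0x12] = 07 61 56 4a 63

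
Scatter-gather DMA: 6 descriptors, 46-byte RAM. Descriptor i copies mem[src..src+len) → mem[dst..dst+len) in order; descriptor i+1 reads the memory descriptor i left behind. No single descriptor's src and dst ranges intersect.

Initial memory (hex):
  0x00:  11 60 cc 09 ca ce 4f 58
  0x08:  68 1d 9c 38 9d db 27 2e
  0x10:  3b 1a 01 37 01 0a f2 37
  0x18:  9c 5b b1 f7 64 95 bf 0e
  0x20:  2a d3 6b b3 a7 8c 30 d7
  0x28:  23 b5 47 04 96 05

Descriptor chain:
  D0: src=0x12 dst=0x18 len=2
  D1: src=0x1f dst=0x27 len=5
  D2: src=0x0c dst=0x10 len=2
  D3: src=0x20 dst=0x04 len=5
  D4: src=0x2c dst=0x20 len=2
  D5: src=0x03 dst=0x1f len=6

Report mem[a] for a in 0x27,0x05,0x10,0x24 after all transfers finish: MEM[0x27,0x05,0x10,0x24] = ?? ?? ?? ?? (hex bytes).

MEM[0x27,0x05,0x10,0x24] = 0e d3 9d a7

#0 dst[0x18+2] := {0x01,0x37}
#1 dst[0x27+5] := {0x0e,0x2a,0xd3,0x6b,0xb3}
#2 dst[0x10+2] := {0x9d,0xdb}
#3 dst[0x04+5] := {0x2a,0xd3,0x6b,0xb3,0xa7}
#4 dst[0x20+2] := {0x96,0x05}
#5 dst[0x1f+6] := {0x09,0x2a,0xd3,0x6b,0xb3,0xa7}
query mem[0x27]=0x0e, mem[0x05]=0xd3, mem[0x10]=0x9d, mem[0x24]=0xa7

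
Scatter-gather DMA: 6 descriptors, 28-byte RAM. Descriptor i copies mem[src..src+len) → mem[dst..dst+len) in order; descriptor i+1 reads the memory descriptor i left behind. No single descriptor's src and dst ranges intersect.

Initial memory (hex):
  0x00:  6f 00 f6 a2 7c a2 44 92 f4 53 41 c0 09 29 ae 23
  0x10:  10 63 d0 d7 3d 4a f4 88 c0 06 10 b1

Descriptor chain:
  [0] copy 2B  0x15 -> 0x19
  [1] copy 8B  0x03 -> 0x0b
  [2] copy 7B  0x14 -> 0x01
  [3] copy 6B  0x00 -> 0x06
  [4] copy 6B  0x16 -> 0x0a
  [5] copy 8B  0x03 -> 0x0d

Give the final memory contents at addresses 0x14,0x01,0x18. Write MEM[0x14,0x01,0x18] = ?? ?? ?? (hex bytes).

MEM[0x14,0x01,0x18] = f4 3d c0

[0] 0x15->0x19 len=2 : 4a f4
[1] 0x03->0x0b len=8 : a2 7c a2 44 92 f4 53 41
[2] 0x14->0x01 len=7 : 3d 4a f4 88 c0 4a f4
[3] 0x00->0x06 len=6 : 6f 3d 4a f4 88 c0
[4] 0x16->0x0a len=6 : f4 88 c0 4a f4 b1
[5] 0x03->0x0d len=8 : f4 88 c0 6f 3d 4a f4 f4
query mem[0x14]=0xf4, mem[0x01]=0x3d, mem[0x18]=0xc0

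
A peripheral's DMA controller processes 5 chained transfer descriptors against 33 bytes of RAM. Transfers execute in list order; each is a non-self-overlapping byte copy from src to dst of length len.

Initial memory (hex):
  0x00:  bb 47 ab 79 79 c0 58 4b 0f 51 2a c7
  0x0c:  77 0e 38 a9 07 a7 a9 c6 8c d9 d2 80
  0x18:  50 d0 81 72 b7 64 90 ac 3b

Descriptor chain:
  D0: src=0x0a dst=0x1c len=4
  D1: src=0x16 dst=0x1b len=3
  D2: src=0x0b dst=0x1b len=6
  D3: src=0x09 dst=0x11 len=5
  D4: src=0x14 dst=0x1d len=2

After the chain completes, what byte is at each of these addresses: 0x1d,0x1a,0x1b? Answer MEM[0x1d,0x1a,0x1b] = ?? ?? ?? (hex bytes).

D0: mem[0x1c..0x1f] <- [2a c7 77 0e]
D1: mem[0x1b..0x1d] <- [d2 80 50]
D2: mem[0x1b..0x20] <- [c7 77 0e 38 a9 07]
D3: mem[0x11..0x15] <- [51 2a c7 77 0e]
D4: mem[0x1d..0x1e] <- [77 0e]
query mem[0x1d]=0x77, mem[0x1a]=0x81, mem[0x1b]=0xc7

MEM[0x1d,0x1a,0x1b] = 77 81 c7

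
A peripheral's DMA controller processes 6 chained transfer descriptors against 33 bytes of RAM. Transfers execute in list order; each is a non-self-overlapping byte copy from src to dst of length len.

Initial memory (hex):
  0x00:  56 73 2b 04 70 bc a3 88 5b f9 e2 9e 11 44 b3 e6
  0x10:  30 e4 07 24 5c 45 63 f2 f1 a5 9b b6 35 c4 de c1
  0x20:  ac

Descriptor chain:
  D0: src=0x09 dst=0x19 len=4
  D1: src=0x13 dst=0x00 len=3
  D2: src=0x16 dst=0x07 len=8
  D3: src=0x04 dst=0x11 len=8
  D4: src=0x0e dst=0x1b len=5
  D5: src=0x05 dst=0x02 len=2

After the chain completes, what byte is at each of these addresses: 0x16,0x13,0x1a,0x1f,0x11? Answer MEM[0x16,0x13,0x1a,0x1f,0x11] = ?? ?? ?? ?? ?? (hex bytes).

#0 dst[0x19+4] := {0xf9,0xe2,0x9e,0x11}
#1 dst[0x00+3] := {0x24,0x5c,0x45}
#2 dst[0x07+8] := {0x63,0xf2,0xf1,0xf9,0xe2,0x9e,0x11,0xc4}
#3 dst[0x11+8] := {0x70,0xbc,0xa3,0x63,0xf2,0xf1,0xf9,0xe2}
#4 dst[0x1b+5] := {0xc4,0xe6,0x30,0x70,0xbc}
#5 dst[0x02+2] := {0xbc,0xa3}
query mem[0x16]=0xf1, mem[0x13]=0xa3, mem[0x1a]=0xe2, mem[0x1f]=0xbc, mem[0x11]=0x70

MEM[0x16,0x13,0x1a,0x1f,0x11] = f1 a3 e2 bc 70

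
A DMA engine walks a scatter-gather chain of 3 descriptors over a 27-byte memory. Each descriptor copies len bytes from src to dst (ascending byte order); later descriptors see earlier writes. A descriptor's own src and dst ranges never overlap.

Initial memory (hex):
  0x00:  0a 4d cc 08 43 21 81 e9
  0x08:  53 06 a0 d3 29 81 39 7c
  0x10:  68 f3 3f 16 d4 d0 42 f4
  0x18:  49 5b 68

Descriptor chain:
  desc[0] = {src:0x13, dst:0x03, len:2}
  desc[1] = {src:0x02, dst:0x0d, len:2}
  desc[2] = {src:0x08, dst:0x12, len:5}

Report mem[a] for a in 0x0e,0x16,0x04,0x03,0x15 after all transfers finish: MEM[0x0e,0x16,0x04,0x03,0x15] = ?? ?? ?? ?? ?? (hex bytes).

MEM[0x0e,0x16,0x04,0x03,0x15] = 16 29 d4 16 d3

#0 dst[0x03+2] := {0x16,0xd4}
#1 dst[0x0d+2] := {0xcc,0x16}
#2 dst[0x12+5] := {0x53,0x06,0xa0,0xd3,0x29}
query mem[0x0e]=0x16, mem[0x16]=0x29, mem[0x04]=0xd4, mem[0x03]=0x16, mem[0x15]=0xd3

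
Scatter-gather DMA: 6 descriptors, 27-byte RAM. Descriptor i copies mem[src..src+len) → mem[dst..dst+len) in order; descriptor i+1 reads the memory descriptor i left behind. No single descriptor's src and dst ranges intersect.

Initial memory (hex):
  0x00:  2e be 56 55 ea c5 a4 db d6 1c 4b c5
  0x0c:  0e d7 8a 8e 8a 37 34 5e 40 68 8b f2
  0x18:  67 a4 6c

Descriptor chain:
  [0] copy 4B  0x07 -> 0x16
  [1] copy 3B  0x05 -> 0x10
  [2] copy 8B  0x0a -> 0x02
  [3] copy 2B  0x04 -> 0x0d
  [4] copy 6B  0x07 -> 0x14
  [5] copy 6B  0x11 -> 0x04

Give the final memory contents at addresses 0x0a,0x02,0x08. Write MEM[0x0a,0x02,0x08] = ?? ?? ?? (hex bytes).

MEM[0x0a,0x02,0x08] = 4b 4b c5

#0 dst[0x16+4] := {0xdb,0xd6,0x1c,0x4b}
#1 dst[0x10+3] := {0xc5,0xa4,0xdb}
#2 dst[0x02+8] := {0x4b,0xc5,0x0e,0xd7,0x8a,0x8e,0xc5,0xa4}
#3 dst[0x0d+2] := {0x0e,0xd7}
#4 dst[0x14+6] := {0x8e,0xc5,0xa4,0x4b,0xc5,0x0e}
#5 dst[0x04+6] := {0xa4,0xdb,0x5e,0x8e,0xc5,0xa4}
query mem[0x0a]=0x4b, mem[0x02]=0x4b, mem[0x08]=0xc5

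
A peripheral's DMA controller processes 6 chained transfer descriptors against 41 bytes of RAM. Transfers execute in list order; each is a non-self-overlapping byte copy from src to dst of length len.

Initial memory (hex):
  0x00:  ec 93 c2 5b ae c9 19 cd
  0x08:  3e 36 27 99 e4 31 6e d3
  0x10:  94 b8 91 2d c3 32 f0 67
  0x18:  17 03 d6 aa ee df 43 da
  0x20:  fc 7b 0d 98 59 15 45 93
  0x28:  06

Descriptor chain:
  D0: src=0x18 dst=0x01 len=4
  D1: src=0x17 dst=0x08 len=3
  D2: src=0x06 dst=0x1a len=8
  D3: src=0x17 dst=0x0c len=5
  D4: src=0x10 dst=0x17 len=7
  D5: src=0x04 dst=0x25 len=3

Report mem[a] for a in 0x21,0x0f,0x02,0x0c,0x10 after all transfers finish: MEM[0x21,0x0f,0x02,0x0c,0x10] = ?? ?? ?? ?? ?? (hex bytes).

[0] 0x18->0x01 len=4 : 17 03 d6 aa
[1] 0x17->0x08 len=3 : 67 17 03
[2] 0x06->0x1a len=8 : 19 cd 67 17 03 99 e4 31
[3] 0x17->0x0c len=5 : 67 17 03 19 cd
[4] 0x10->0x17 len=7 : cd b8 91 2d c3 32 f0
[5] 0x04->0x25 len=3 : aa c9 19
query mem[0x21]=0x31, mem[0x0f]=0x19, mem[0x02]=0x03, mem[0x0c]=0x67, mem[0x10]=0xcd

MEM[0x21,0x0f,0x02,0x0c,0x10] = 31 19 03 67 cd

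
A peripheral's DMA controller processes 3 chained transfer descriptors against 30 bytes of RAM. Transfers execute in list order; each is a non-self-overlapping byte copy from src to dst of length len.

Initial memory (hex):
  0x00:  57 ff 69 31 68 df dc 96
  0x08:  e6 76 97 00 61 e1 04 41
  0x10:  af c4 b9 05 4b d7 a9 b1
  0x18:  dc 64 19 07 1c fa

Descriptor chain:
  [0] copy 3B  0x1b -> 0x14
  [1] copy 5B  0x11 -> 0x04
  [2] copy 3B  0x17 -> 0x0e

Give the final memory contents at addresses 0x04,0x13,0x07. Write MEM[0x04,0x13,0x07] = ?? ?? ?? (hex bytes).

  after D0: wrote 3B at 0x14 = 071cfa
  after D1: wrote 5B at 0x04 = c4b905071c
  after D2: wrote 3B at 0x0e = b1dc64
query mem[0x04]=0xc4, mem[0x13]=0x05, mem[0x07]=0x07

MEM[0x04,0x13,0x07] = c4 05 07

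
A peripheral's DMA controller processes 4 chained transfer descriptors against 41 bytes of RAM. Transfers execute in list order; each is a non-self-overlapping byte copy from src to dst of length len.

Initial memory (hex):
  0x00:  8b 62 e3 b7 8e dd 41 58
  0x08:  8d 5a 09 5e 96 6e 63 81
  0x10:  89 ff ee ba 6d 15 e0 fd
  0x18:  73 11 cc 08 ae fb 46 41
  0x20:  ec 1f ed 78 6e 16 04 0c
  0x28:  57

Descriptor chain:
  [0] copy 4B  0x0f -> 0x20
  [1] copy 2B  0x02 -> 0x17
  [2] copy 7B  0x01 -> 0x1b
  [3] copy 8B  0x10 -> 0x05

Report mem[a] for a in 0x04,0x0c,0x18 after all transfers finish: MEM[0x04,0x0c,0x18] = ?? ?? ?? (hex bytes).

MEM[0x04,0x0c,0x18] = 8e e3 b7

D0: mem[0x20..0x23] <- [81 89 ff ee]
D1: mem[0x17..0x18] <- [e3 b7]
D2: mem[0x1b..0x21] <- [62 e3 b7 8e dd 41 58]
D3: mem[0x05..0x0c] <- [89 ff ee ba 6d 15 e0 e3]
query mem[0x04]=0x8e, mem[0x0c]=0xe3, mem[0x18]=0xb7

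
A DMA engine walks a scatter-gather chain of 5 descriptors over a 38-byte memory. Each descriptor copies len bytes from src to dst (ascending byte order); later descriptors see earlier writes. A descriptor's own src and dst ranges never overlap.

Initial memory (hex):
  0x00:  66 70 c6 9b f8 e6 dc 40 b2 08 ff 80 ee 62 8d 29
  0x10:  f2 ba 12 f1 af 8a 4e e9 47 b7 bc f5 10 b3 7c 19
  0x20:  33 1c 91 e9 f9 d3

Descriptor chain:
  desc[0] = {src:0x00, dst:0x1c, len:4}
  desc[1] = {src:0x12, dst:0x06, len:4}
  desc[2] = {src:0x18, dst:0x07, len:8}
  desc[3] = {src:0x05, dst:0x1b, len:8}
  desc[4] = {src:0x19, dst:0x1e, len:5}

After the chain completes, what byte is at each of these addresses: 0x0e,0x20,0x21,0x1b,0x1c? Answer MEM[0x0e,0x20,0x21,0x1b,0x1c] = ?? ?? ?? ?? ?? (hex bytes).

  after D0: wrote 4B at 0x1c = 6670c69b
  after D1: wrote 4B at 0x06 = 12f1af8a
  after D2: wrote 8B at 0x07 = 47b7bcf56670c69b
  after D3: wrote 8B at 0x1b = e61247b7bcf56670
  after D4: wrote 5B at 0x1e = b7bce61247
query mem[0x0e]=0x9b, mem[0x20]=0xe6, mem[0x21]=0x12, mem[0x1b]=0xe6, mem[0x1c]=0x12

MEM[0x0e,0x20,0x21,0x1b,0x1c] = 9b e6 12 e6 12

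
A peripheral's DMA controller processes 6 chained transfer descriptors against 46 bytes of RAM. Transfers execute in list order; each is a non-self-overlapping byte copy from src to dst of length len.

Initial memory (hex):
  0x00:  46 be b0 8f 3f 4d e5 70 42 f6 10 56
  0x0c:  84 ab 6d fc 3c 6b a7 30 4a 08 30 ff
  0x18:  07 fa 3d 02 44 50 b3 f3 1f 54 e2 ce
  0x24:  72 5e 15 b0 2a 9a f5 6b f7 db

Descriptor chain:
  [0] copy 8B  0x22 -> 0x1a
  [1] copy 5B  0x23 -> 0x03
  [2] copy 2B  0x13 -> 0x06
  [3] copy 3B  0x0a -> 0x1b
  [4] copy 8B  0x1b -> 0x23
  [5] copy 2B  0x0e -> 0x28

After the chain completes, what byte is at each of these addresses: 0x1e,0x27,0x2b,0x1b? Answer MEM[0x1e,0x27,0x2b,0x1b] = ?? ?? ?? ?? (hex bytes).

#0 dst[0x1a+8] := {0xe2,0xce,0x72,0x5e,0x15,0xb0,0x2a,0x9a}
#1 dst[0x03+5] := {0xce,0x72,0x5e,0x15,0xb0}
#2 dst[0x06+2] := {0x30,0x4a}
#3 dst[0x1b+3] := {0x10,0x56,0x84}
#4 dst[0x23+8] := {0x10,0x56,0x84,0x15,0xb0,0x2a,0x9a,0xe2}
#5 dst[0x28+2] := {0x6d,0xfc}
query mem[0x1e]=0x15, mem[0x27]=0xb0, mem[0x2b]=0x6b, mem[0x1b]=0x10

MEM[0x1e,0x27,0x2b,0x1b] = 15 b0 6b 10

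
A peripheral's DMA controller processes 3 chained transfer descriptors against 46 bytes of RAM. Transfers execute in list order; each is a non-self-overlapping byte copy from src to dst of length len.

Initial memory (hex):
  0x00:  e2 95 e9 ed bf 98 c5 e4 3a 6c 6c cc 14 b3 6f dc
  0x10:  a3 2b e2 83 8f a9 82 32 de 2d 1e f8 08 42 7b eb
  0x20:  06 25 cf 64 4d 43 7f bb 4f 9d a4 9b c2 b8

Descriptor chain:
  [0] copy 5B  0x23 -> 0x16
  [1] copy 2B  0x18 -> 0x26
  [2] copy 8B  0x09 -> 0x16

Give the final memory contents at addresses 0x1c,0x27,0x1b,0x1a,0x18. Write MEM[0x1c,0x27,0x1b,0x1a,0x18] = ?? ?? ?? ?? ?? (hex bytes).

#0 dst[0x16+5] := {0x64,0x4d,0x43,0x7f,0xbb}
#1 dst[0x26+2] := {0x43,0x7f}
#2 dst[0x16+8] := {0x6c,0x6c,0xcc,0x14,0xb3,0x6f,0xdc,0xa3}
query mem[0x1c]=0xdc, mem[0x27]=0x7f, mem[0x1b]=0x6f, mem[0x1a]=0xb3, mem[0x18]=0xcc

MEM[0x1c,0x27,0x1b,0x1a,0x18] = dc 7f 6f b3 cc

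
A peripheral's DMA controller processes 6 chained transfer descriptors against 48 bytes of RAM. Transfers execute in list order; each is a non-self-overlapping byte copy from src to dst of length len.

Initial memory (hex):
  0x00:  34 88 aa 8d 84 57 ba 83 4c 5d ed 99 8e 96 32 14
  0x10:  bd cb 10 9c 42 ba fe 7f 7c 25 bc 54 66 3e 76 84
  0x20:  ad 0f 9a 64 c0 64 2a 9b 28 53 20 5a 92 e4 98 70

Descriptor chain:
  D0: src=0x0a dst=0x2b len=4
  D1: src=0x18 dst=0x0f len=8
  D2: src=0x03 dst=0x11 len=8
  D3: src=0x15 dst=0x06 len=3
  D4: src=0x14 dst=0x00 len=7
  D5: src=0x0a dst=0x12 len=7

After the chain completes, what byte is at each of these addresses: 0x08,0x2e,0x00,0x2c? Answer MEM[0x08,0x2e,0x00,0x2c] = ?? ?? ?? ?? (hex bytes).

MEM[0x08,0x2e,0x00,0x2c] = 5d 96 ba 99

#0 dst[0x2b+4] := {0xed,0x99,0x8e,0x96}
#1 dst[0x0f+8] := {0x7c,0x25,0xbc,0x54,0x66,0x3e,0x76,0x84}
#2 dst[0x11+8] := {0x8d,0x84,0x57,0xba,0x83,0x4c,0x5d,0xed}
#3 dst[0x06+3] := {0x83,0x4c,0x5d}
#4 dst[0x00+7] := {0xba,0x83,0x4c,0x5d,0xed,0x25,0xbc}
#5 dst[0x12+7] := {0xed,0x99,0x8e,0x96,0x32,0x7c,0x25}
query mem[0x08]=0x5d, mem[0x2e]=0x96, mem[0x00]=0xba, mem[0x2c]=0x99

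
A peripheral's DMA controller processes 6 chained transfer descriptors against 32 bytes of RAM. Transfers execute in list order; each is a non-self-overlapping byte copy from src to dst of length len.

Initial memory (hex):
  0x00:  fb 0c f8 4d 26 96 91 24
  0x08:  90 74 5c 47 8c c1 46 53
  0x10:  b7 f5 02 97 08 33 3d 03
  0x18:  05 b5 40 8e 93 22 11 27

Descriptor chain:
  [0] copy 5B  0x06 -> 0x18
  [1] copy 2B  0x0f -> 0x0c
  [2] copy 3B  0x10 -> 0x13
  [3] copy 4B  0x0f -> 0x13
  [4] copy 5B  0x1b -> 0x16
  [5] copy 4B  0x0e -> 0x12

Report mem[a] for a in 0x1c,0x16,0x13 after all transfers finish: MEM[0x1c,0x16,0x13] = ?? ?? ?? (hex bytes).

  after D0: wrote 5B at 0x18 = 912490745c
  after D1: wrote 2B at 0x0c = 53b7
  after D2: wrote 3B at 0x13 = b7f502
  after D3: wrote 4B at 0x13 = 53b7f502
  after D4: wrote 5B at 0x16 = 745c221127
  after D5: wrote 4B at 0x12 = 4653b7f5
query mem[0x1c]=0x5c, mem[0x16]=0x74, mem[0x13]=0x53

MEM[0x1c,0x16,0x13] = 5c 74 53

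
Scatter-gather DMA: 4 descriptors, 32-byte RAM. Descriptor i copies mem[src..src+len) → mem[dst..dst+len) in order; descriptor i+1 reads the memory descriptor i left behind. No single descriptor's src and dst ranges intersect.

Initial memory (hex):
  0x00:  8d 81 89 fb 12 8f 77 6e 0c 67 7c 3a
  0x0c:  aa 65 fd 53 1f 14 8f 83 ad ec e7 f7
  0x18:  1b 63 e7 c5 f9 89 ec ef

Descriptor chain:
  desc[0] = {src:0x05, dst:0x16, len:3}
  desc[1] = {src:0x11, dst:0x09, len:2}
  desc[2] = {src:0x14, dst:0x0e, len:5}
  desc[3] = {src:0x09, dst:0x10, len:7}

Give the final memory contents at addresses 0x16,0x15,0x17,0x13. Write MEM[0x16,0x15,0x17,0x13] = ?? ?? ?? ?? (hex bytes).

  after D0: wrote 3B at 0x16 = 8f776e
  after D1: wrote 2B at 0x09 = 148f
  after D2: wrote 5B at 0x0e = adec8f776e
  after D3: wrote 7B at 0x10 = 148f3aaa65adec
query mem[0x16]=0xec, mem[0x15]=0xad, mem[0x17]=0x77, mem[0x13]=0xaa

MEM[0x16,0x15,0x17,0x13] = ec ad 77 aa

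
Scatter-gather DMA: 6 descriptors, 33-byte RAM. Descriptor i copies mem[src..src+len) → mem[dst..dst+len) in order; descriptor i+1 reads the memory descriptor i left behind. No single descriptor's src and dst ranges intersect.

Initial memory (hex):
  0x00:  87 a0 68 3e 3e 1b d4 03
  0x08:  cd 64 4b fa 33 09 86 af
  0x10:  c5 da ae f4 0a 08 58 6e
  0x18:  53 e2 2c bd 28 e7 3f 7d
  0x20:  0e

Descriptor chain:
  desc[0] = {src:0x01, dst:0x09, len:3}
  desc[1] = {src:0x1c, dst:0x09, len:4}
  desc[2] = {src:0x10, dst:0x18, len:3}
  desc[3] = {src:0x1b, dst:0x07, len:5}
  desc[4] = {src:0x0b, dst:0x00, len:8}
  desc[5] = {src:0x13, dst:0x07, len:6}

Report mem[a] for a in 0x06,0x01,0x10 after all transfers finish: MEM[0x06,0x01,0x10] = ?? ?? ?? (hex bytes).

MEM[0x06,0x01,0x10] = da 7d c5

[0] 0x01->0x09 len=3 : a0 68 3e
[1] 0x1c->0x09 len=4 : 28 e7 3f 7d
[2] 0x10->0x18 len=3 : c5 da ae
[3] 0x1b->0x07 len=5 : bd 28 e7 3f 7d
[4] 0x0b->0x00 len=8 : 7d 7d 09 86 af c5 da ae
[5] 0x13->0x07 len=6 : f4 0a 08 58 6e c5
query mem[0x06]=0xda, mem[0x01]=0x7d, mem[0x10]=0xc5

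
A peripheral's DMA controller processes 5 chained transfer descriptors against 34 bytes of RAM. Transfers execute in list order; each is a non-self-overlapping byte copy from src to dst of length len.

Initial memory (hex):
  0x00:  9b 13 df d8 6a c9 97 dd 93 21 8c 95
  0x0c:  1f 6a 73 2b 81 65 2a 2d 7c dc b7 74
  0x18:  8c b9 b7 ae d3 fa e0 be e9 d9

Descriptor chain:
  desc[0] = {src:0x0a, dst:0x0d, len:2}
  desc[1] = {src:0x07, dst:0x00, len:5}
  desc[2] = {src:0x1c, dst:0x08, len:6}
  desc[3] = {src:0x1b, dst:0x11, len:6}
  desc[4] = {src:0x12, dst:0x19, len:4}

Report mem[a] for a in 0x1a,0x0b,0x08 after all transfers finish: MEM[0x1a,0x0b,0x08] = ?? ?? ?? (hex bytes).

[0] 0x0a->0x0d len=2 : 8c 95
[1] 0x07->0x00 len=5 : dd 93 21 8c 95
[2] 0x1c->0x08 len=6 : d3 fa e0 be e9 d9
[3] 0x1b->0x11 len=6 : ae d3 fa e0 be e9
[4] 0x12->0x19 len=4 : d3 fa e0 be
query mem[0x1a]=0xfa, mem[0x0b]=0xbe, mem[0x08]=0xd3

MEM[0x1a,0x0b,0x08] = fa be d3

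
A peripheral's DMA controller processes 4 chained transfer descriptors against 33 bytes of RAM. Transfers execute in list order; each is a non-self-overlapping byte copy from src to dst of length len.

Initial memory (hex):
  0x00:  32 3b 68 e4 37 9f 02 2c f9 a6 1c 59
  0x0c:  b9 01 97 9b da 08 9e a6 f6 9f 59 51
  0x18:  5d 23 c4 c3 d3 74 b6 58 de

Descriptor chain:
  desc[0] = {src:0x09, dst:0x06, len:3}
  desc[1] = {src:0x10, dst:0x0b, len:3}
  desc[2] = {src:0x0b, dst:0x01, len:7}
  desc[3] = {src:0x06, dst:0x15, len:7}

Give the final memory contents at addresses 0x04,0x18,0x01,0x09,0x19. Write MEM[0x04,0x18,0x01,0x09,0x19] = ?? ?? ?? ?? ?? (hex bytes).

#0 dst[0x06+3] := {0xa6,0x1c,0x59}
#1 dst[0x0b+3] := {0xda,0x08,0x9e}
#2 dst[0x01+7] := {0xda,0x08,0x9e,0x97,0x9b,0xda,0x08}
#3 dst[0x15+7] := {0xda,0x08,0x59,0xa6,0x1c,0xda,0x08}
query mem[0x04]=0x97, mem[0x18]=0xa6, mem[0x01]=0xda, mem[0x09]=0xa6, mem[0x19]=0x1c

MEM[0x04,0x18,0x01,0x09,0x19] = 97 a6 da a6 1c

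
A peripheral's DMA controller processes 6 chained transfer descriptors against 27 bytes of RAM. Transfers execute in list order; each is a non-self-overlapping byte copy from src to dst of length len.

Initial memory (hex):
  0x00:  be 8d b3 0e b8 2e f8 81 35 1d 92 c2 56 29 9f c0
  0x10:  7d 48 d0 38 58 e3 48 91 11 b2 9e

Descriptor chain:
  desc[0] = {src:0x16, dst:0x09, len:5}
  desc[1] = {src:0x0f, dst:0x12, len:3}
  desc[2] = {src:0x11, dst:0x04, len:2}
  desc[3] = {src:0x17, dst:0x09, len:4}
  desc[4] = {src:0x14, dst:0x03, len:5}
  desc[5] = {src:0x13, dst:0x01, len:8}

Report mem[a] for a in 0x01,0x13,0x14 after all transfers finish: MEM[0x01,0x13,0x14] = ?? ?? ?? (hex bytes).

MEM[0x01,0x13,0x14] = 7d 7d 48

[0] 0x16->0x09 len=5 : 48 91 11 b2 9e
[1] 0x0f->0x12 len=3 : c0 7d 48
[2] 0x11->0x04 len=2 : 48 c0
[3] 0x17->0x09 len=4 : 91 11 b2 9e
[4] 0x14->0x03 len=5 : 48 e3 48 91 11
[5] 0x13->0x01 len=8 : 7d 48 e3 48 91 11 b2 9e
query mem[0x01]=0x7d, mem[0x13]=0x7d, mem[0x14]=0x48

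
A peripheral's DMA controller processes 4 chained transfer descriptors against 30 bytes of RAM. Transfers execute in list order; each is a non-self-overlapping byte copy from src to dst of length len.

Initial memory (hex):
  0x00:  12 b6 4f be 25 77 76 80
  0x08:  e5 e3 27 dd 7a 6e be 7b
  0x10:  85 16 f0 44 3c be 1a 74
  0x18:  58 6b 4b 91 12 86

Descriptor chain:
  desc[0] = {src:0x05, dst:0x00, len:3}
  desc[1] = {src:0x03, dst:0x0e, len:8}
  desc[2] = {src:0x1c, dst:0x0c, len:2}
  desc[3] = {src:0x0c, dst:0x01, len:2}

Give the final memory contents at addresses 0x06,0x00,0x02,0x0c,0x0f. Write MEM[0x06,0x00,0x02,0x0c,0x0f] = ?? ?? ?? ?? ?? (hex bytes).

  after D0: wrote 3B at 0x00 = 777680
  after D1: wrote 8B at 0x0e = be25777680e5e327
  after D2: wrote 2B at 0x0c = 1286
  after D3: wrote 2B at 0x01 = 1286
query mem[0x06]=0x76, mem[0x00]=0x77, mem[0x02]=0x86, mem[0x0c]=0x12, mem[0x0f]=0x25

MEM[0x06,0x00,0x02,0x0c,0x0f] = 76 77 86 12 25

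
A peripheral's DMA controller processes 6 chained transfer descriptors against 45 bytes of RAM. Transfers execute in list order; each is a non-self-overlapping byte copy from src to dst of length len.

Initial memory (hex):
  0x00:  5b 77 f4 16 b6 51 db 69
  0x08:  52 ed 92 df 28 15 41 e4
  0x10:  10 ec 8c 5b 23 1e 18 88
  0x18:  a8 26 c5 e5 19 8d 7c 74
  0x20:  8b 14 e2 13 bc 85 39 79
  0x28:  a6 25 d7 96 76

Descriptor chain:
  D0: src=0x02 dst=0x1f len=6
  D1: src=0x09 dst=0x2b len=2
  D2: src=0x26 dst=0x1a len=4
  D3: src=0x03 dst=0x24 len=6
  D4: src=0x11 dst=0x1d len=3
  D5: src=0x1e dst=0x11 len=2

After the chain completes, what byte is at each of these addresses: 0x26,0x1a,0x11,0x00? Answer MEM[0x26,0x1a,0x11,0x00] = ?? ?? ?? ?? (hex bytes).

MEM[0x26,0x1a,0x11,0x00] = 51 39 8c 5b

[0] 0x02->0x1f len=6 : f4 16 b6 51 db 69
[1] 0x09->0x2b len=2 : ed 92
[2] 0x26->0x1a len=4 : 39 79 a6 25
[3] 0x03->0x24 len=6 : 16 b6 51 db 69 52
[4] 0x11->0x1d len=3 : ec 8c 5b
[5] 0x1e->0x11 len=2 : 8c 5b
query mem[0x26]=0x51, mem[0x1a]=0x39, mem[0x11]=0x8c, mem[0x00]=0x5b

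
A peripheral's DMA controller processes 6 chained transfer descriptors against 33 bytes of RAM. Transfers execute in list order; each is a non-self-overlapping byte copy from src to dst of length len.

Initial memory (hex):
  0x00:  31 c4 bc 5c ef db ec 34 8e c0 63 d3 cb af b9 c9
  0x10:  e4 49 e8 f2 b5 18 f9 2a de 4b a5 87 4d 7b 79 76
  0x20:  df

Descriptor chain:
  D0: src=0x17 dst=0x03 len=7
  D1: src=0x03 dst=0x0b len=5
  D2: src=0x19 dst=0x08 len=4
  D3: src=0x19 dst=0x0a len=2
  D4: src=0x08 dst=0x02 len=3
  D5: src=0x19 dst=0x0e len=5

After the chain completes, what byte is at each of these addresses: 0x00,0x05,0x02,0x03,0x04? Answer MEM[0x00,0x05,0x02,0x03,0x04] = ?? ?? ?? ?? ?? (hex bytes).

D0: mem[0x03..0x09] <- [2a de 4b a5 87 4d 7b]
D1: mem[0x0b..0x0f] <- [2a de 4b a5 87]
D2: mem[0x08..0x0b] <- [4b a5 87 4d]
D3: mem[0x0a..0x0b] <- [4b a5]
D4: mem[0x02..0x04] <- [4b a5 4b]
D5: mem[0x0e..0x12] <- [4b a5 87 4d 7b]
query mem[0x00]=0x31, mem[0x05]=0x4b, mem[0x02]=0x4b, mem[0x03]=0xa5, mem[0x04]=0x4b

MEM[0x00,0x05,0x02,0x03,0x04] = 31 4b 4b a5 4b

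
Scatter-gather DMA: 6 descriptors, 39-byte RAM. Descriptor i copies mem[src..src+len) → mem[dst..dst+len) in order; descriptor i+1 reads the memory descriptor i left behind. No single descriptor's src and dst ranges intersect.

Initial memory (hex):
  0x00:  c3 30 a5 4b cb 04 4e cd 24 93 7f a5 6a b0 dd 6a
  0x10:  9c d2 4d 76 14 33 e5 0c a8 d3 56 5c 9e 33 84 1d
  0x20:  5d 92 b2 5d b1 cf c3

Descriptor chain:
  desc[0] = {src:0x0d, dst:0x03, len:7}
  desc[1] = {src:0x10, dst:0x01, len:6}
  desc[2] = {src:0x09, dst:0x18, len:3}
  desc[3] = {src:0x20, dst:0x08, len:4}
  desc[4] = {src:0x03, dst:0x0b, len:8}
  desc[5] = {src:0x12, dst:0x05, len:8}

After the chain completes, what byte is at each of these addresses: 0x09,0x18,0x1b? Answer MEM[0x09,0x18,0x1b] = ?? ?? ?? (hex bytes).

#0 dst[0x03+7] := {0xb0,0xdd,0x6a,0x9c,0xd2,0x4d,0x76}
#1 dst[0x01+6] := {0x9c,0xd2,0x4d,0x76,0x14,0x33}
#2 dst[0x18+3] := {0x76,0x7f,0xa5}
#3 dst[0x08+4] := {0x5d,0x92,0xb2,0x5d}
#4 dst[0x0b+8] := {0x4d,0x76,0x14,0x33,0xd2,0x5d,0x92,0xb2}
#5 dst[0x05+8] := {0xb2,0x76,0x14,0x33,0xe5,0x0c,0x76,0x7f}
query mem[0x09]=0xe5, mem[0x18]=0x76, mem[0x1b]=0x5c

MEM[0x09,0x18,0x1b] = e5 76 5c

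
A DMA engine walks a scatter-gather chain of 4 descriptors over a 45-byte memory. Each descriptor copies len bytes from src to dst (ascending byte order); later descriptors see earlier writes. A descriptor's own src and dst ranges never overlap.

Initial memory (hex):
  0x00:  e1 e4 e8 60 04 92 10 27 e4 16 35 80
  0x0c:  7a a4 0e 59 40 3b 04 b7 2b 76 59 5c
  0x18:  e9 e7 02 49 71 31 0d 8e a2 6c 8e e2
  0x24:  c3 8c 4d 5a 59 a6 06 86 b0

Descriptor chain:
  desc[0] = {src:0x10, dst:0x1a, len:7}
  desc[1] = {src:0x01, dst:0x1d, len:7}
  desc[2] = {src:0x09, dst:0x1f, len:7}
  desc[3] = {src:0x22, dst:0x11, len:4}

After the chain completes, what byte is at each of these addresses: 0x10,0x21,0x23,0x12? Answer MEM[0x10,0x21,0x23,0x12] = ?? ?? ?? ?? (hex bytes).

MEM[0x10,0x21,0x23,0x12] = 40 80 a4 a4

  after D0: wrote 7B at 0x1a = 403b04b72b7659
  after D1: wrote 7B at 0x1d = e4e86004921027
  after D2: wrote 7B at 0x1f = 1635807aa40e59
  after D3: wrote 4B at 0x11 = 7aa40e59
query mem[0x10]=0x40, mem[0x21]=0x80, mem[0x23]=0xa4, mem[0x12]=0xa4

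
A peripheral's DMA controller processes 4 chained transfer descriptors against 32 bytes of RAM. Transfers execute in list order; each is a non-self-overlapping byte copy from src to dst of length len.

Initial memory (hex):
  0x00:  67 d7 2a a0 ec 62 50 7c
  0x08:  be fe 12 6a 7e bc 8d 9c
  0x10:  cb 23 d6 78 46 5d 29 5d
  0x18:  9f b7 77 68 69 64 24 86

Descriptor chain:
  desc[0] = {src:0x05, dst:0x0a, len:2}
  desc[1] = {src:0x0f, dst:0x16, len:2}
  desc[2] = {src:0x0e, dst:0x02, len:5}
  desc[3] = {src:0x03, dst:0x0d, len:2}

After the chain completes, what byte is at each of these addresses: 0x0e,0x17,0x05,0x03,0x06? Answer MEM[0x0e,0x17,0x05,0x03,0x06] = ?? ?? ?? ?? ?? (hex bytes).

MEM[0x0e,0x17,0x05,0x03,0x06] = cb cb 23 9c d6

D0: mem[0x0a..0x0b] <- [62 50]
D1: mem[0x16..0x17] <- [9c cb]
D2: mem[0x02..0x06] <- [8d 9c cb 23 d6]
D3: mem[0x0d..0x0e] <- [9c cb]
query mem[0x0e]=0xcb, mem[0x17]=0xcb, mem[0x05]=0x23, mem[0x03]=0x9c, mem[0x06]=0xd6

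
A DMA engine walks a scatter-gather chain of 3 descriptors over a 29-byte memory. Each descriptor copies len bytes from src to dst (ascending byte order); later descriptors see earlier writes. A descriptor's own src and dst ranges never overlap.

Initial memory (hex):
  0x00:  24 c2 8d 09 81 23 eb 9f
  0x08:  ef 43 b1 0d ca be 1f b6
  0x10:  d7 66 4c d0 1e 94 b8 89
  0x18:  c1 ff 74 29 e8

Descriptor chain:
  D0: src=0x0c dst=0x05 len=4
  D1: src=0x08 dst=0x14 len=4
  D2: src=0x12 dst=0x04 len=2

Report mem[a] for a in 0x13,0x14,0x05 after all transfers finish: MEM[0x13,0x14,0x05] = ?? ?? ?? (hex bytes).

D0: mem[0x05..0x08] <- [ca be 1f b6]
D1: mem[0x14..0x17] <- [b6 43 b1 0d]
D2: mem[0x04..0x05] <- [4c d0]
query mem[0x13]=0xd0, mem[0x14]=0xb6, mem[0x05]=0xd0

MEM[0x13,0x14,0x05] = d0 b6 d0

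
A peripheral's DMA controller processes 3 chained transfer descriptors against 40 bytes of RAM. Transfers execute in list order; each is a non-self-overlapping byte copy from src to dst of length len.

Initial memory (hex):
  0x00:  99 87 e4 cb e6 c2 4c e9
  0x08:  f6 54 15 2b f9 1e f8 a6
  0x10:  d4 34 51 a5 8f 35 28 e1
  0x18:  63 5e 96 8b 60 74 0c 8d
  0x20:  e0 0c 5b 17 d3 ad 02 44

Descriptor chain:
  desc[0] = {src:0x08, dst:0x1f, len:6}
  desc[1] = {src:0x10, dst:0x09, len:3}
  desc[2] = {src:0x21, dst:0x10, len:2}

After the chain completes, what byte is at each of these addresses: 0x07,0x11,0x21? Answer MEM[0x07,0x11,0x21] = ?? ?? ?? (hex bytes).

MEM[0x07,0x11,0x21] = e9 2b 15

  after D0: wrote 6B at 0x1f = f654152bf91e
  after D1: wrote 3B at 0x09 = d43451
  after D2: wrote 2B at 0x10 = 152b
query mem[0x07]=0xe9, mem[0x11]=0x2b, mem[0x21]=0x15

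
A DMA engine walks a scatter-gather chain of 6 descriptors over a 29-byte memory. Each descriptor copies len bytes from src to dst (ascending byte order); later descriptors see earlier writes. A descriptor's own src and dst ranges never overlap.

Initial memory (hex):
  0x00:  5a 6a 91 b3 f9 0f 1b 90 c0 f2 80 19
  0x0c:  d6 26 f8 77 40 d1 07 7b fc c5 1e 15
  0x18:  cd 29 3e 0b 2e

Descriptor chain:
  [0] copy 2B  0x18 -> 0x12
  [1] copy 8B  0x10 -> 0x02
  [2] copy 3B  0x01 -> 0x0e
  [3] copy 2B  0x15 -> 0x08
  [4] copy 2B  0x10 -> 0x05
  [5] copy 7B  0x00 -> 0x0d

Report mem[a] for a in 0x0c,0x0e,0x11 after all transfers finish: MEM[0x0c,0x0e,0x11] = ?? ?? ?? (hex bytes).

MEM[0x0c,0x0e,0x11] = d6 6a cd

#0 dst[0x12+2] := {0xcd,0x29}
#1 dst[0x02+8] := {0x40,0xd1,0xcd,0x29,0xfc,0xc5,0x1e,0x15}
#2 dst[0x0e+3] := {0x6a,0x40,0xd1}
#3 dst[0x08+2] := {0xc5,0x1e}
#4 dst[0x05+2] := {0xd1,0xd1}
#5 dst[0x0d+7] := {0x5a,0x6a,0x40,0xd1,0xcd,0xd1,0xd1}
query mem[0x0c]=0xd6, mem[0x0e]=0x6a, mem[0x11]=0xcd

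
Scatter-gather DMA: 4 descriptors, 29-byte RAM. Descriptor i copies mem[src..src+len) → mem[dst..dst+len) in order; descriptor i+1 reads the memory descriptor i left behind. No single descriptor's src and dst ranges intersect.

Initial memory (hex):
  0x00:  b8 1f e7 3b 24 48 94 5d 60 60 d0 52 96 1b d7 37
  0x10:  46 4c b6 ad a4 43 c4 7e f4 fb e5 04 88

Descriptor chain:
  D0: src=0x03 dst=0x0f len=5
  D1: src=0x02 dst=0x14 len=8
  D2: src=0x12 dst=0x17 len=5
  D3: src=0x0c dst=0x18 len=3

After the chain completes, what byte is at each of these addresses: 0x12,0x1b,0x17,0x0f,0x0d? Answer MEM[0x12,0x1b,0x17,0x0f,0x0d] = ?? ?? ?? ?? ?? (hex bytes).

MEM[0x12,0x1b,0x17,0x0f,0x0d] = 94 24 94 3b 1b

#0 dst[0x0f+5] := {0x3b,0x24,0x48,0x94,0x5d}
#1 dst[0x14+8] := {0xe7,0x3b,0x24,0x48,0x94,0x5d,0x60,0x60}
#2 dst[0x17+5] := {0x94,0x5d,0xe7,0x3b,0x24}
#3 dst[0x18+3] := {0x96,0x1b,0xd7}
query mem[0x12]=0x94, mem[0x1b]=0x24, mem[0x17]=0x94, mem[0x0f]=0x3b, mem[0x0d]=0x1b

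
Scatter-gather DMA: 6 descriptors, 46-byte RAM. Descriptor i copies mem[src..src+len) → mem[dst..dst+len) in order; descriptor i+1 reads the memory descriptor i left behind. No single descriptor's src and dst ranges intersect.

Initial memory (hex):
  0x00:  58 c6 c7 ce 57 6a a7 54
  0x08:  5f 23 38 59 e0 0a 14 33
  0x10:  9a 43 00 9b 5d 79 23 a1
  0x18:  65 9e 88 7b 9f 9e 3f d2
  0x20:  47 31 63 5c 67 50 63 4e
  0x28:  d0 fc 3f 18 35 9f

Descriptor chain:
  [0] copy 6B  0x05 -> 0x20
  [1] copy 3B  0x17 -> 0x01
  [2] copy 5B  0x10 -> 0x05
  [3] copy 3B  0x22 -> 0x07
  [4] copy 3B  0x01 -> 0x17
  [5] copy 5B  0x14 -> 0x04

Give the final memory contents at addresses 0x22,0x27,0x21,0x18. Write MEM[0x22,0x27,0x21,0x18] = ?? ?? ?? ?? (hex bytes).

MEM[0x22,0x27,0x21,0x18] = 54 4e a7 65

D0: mem[0x20..0x25] <- [6a a7 54 5f 23 38]
D1: mem[0x01..0x03] <- [a1 65 9e]
D2: mem[0x05..0x09] <- [9a 43 00 9b 5d]
D3: mem[0x07..0x09] <- [54 5f 23]
D4: mem[0x17..0x19] <- [a1 65 9e]
D5: mem[0x04..0x08] <- [5d 79 23 a1 65]
query mem[0x22]=0x54, mem[0x27]=0x4e, mem[0x21]=0xa7, mem[0x18]=0x65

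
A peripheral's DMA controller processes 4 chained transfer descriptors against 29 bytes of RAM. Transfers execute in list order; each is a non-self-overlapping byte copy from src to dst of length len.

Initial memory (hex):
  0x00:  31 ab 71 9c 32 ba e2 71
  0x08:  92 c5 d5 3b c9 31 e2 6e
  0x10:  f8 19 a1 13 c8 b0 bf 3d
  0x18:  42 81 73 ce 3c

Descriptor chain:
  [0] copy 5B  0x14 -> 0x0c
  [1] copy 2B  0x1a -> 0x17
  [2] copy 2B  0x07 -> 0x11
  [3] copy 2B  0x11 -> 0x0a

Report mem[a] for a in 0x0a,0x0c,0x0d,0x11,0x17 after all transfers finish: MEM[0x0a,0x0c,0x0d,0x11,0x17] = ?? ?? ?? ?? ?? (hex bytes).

MEM[0x0a,0x0c,0x0d,0x11,0x17] = 71 c8 b0 71 73

D0: mem[0x0c..0x10] <- [c8 b0 bf 3d 42]
D1: mem[0x17..0x18] <- [73 ce]
D2: mem[0x11..0x12] <- [71 92]
D3: mem[0x0a..0x0b] <- [71 92]
query mem[0x0a]=0x71, mem[0x0c]=0xc8, mem[0x0d]=0xb0, mem[0x11]=0x71, mem[0x17]=0x73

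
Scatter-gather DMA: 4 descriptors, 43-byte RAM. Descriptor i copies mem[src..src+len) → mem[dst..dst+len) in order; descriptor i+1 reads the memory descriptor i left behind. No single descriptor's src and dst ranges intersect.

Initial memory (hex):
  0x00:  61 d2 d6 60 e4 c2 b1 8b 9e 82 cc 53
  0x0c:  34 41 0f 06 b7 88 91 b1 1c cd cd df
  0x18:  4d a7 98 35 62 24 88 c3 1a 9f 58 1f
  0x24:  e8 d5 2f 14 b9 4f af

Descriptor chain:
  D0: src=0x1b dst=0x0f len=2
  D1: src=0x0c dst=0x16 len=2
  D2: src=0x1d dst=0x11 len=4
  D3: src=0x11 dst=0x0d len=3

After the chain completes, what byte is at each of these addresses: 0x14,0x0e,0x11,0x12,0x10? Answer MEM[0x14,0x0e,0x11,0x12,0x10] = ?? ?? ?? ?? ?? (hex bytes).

#0 dst[0x0f+2] := {0x35,0x62}
#1 dst[0x16+2] := {0x34,0x41}
#2 dst[0x11+4] := {0x24,0x88,0xc3,0x1a}
#3 dst[0x0d+3] := {0x24,0x88,0xc3}
query mem[0x14]=0x1a, mem[0x0e]=0x88, mem[0x11]=0x24, mem[0x12]=0x88, mem[0x10]=0x62

MEM[0x14,0x0e,0x11,0x12,0x10] = 1a 88 24 88 62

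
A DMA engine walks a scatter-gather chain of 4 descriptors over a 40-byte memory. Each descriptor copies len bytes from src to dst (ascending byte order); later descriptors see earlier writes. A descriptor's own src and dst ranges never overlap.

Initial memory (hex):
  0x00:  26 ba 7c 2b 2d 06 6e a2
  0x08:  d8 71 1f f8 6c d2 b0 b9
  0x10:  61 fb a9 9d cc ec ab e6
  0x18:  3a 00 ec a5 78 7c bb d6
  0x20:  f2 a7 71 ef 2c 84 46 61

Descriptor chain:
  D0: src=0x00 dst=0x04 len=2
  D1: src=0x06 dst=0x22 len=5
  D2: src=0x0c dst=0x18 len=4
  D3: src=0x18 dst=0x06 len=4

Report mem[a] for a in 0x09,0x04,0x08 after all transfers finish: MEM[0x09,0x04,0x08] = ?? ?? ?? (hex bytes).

MEM[0x09,0x04,0x08] = b9 26 b0

D0: mem[0x04..0x05] <- [26 ba]
D1: mem[0x22..0x26] <- [6e a2 d8 71 1f]
D2: mem[0x18..0x1b] <- [6c d2 b0 b9]
D3: mem[0x06..0x09] <- [6c d2 b0 b9]
query mem[0x09]=0xb9, mem[0x04]=0x26, mem[0x08]=0xb0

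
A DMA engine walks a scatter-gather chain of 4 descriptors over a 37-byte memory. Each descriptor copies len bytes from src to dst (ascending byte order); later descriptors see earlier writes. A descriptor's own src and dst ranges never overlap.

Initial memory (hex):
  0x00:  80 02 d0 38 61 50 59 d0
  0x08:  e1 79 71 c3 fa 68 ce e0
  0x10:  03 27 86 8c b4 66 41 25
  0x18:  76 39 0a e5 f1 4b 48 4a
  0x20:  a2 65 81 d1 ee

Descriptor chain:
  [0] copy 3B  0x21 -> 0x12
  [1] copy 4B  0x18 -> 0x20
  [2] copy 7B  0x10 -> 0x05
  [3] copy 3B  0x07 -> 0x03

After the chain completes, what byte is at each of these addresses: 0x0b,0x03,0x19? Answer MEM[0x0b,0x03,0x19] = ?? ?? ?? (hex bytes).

  after D0: wrote 3B at 0x12 = 6581d1
  after D1: wrote 4B at 0x20 = 76390ae5
  after D2: wrote 7B at 0x05 = 03276581d16641
  after D3: wrote 3B at 0x03 = 6581d1
query mem[0x0b]=0x41, mem[0x03]=0x65, mem[0x19]=0x39

MEM[0x0b,0x03,0x19] = 41 65 39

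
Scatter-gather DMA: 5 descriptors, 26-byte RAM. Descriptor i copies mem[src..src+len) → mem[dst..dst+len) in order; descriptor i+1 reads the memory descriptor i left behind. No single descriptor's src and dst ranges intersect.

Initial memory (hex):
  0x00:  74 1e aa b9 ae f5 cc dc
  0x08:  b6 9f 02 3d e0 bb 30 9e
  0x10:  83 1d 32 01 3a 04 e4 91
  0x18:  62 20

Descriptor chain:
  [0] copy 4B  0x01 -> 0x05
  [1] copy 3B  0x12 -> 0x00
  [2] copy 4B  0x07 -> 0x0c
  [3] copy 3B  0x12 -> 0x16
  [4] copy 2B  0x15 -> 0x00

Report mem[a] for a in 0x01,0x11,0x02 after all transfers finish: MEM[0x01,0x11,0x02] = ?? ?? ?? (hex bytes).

  after D0: wrote 4B at 0x05 = 1eaab9ae
  after D1: wrote 3B at 0x00 = 32013a
  after D2: wrote 4B at 0x0c = b9ae9f02
  after D3: wrote 3B at 0x16 = 32013a
  after D4: wrote 2B at 0x00 = 0432
query mem[0x01]=0x32, mem[0x11]=0x1d, mem[0x02]=0x3a

MEM[0x01,0x11,0x02] = 32 1d 3a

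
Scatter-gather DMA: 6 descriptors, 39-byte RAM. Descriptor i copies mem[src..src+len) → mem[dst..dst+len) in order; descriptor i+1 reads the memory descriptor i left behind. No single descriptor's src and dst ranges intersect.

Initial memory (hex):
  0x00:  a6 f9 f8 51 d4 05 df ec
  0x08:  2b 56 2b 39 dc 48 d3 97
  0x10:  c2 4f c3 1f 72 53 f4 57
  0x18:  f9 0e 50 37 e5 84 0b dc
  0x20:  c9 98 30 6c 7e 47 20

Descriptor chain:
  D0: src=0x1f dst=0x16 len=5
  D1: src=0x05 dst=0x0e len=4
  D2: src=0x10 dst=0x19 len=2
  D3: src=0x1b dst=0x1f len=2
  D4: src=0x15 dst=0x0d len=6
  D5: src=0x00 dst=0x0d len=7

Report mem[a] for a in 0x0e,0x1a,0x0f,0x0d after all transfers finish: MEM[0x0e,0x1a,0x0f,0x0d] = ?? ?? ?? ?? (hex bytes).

D0: mem[0x16..0x1a] <- [dc c9 98 30 6c]
D1: mem[0x0e..0x11] <- [05 df ec 2b]
D2: mem[0x19..0x1a] <- [ec 2b]
D3: mem[0x1f..0x20] <- [37 e5]
D4: mem[0x0d..0x12] <- [53 dc c9 98 ec 2b]
D5: mem[0x0d..0x13] <- [a6 f9 f8 51 d4 05 df]
query mem[0x0e]=0xf9, mem[0x1a]=0x2b, mem[0x0f]=0xf8, mem[0x0d]=0xa6

MEM[0x0e,0x1a,0x0f,0x0d] = f9 2b f8 a6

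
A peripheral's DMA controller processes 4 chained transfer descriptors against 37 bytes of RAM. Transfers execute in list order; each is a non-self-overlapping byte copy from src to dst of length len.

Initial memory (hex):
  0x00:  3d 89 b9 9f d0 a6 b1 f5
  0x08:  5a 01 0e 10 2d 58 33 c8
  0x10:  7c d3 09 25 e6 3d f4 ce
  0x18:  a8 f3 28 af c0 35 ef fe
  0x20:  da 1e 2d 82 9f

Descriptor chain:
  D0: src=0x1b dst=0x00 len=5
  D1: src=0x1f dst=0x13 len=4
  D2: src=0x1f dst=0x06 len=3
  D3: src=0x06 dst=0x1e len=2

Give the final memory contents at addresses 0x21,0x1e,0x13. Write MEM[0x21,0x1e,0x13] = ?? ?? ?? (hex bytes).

#0 dst[0x00+5] := {0xaf,0xc0,0x35,0xef,0xfe}
#1 dst[0x13+4] := {0xfe,0xda,0x1e,0x2d}
#2 dst[0x06+3] := {0xfe,0xda,0x1e}
#3 dst[0x1e+2] := {0xfe,0xda}
query mem[0x21]=0x1e, mem[0x1e]=0xfe, mem[0x13]=0xfe

MEM[0x21,0x1e,0x13] = 1e fe fe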